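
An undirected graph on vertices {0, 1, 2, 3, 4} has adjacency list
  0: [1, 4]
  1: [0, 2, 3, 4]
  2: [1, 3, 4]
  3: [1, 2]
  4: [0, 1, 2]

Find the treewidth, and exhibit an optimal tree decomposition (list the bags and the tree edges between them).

Treewidth 2.
One optimal decomposition is:
Bags: B1 = {1, 2, 3}  B2 = {1, 2, 4}  B3 = {0, 1, 4}
Tree: B1–B2, B2–B3

The largest bag has 3 vertices, giving width 2; this decomposition certifies tw(G) ≤ 2. For the lower bound, the 3 vertices {0, 1, 4} are pairwise adjacent, and any tree decomposition puts a clique entirely inside one bag — forcing width ≥ 2. The upper and lower bounds meet at 2, so that is the treewidth.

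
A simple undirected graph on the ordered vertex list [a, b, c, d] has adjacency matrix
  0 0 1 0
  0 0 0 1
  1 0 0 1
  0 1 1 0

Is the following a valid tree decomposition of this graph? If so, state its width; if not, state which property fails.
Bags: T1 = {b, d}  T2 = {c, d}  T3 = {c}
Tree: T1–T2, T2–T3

A tree decomposition must satisfy three properties: every vertex lies in some bag; for every edge, both endpoints lie together in some bag; and for every vertex, the bags containing it form a connected subtree. Here vertex a appears in no bag, so the decomposition is invalid.

No — vertex a appears in no bag.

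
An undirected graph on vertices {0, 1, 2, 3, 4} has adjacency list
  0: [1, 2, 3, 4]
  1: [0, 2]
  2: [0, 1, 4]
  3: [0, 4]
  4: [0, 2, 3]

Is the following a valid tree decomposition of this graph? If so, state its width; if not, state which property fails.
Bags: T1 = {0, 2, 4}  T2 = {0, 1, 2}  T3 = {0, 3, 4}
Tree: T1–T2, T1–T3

Vertex coverage: the bags together contain {0, 1, 2, 3, 4}, the full vertex set. Edge coverage: each edge of G has both endpoints in at least one bag. Running intersection: for every vertex, the bags containing it form a connected subtree. All three properties hold, so this is a valid tree decomposition of width max|bag| − 1 = 2, and hence tw(G) ≤ 2.

Yes; width 2.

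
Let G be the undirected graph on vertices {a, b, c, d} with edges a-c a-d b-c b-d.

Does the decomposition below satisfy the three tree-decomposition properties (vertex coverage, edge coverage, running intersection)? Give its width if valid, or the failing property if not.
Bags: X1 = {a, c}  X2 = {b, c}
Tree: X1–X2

A tree decomposition must satisfy three properties: every vertex lies in some bag; for every edge, both endpoints lie together in some bag; and for every vertex, the bags containing it form a connected subtree. Here vertex d appears in no bag, so the decomposition is invalid.

No — vertex d appears in no bag.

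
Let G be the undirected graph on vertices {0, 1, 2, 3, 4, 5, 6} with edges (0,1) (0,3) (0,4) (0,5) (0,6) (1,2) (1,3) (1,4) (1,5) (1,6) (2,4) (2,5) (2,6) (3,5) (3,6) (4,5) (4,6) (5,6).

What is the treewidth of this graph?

4

A width-4 tree decomposition is:
Bags: B1 = {0, 1, 4, 5, 6}  B2 = {1, 2, 4, 5, 6}  B3 = {0, 1, 3, 5, 6}
Tree: B1–B2, B1–B3
Each bag holds 5 vertices, so the decomposition has width 4, which upper-bounds the treewidth. For the lower bound, the 5 vertices {0, 1, 3, 5, 6} are pairwise adjacent, and any tree decomposition puts a clique entirely inside one bag — forcing width ≥ 4. Therefore the treewidth is 4.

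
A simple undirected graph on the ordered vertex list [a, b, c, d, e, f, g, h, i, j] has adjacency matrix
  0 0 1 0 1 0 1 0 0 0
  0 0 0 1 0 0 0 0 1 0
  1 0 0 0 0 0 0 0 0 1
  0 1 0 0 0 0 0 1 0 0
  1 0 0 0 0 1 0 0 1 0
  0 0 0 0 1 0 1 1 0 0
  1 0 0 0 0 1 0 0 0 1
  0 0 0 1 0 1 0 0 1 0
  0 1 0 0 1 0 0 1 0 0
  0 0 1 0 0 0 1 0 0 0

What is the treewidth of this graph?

2

A width-2 tree decomposition is:
Bags: B1 = {c, g, j}  B2 = {a, c, g}  B3 = {a, f, g}  B4 = {a, e, f}  B5 = {e, f, h}  B6 = {e, h, i}  B7 = {d, h, i}  B8 = {b, d, i}
Tree: B1–B2, B2–B3, B3–B4, B4–B5, B5–B6, B6–B7, B7–B8
Every bag has size at most 3, so the width is 3 − 1 = 2 and tw(G) ≤ 2. Since j–c–a–g–j is a cycle in G, G is not acyclic. Forests are exactly the graphs of treewidth ≤ 1, so tw(G) ≥ 2. Hence tw(G) = 2 exactly.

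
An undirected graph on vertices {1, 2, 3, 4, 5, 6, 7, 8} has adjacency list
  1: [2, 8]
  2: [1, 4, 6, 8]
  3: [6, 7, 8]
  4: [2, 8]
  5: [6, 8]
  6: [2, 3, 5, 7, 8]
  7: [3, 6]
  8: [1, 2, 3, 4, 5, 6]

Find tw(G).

2

A width-2 tree decomposition is:
Bags: B1 = {5, 6, 8}  B2 = {3, 6, 8}  B3 = {3, 6, 7}  B4 = {2, 6, 8}  B5 = {2, 4, 8}  B6 = {1, 2, 8}
Tree: B1–B2, B2–B3, B1–B4, B4–B5, B5–B6
Each bag holds 3 vertices, so the decomposition has width 2, which upper-bounds the treewidth. For the lower bound, the 3 vertices {1, 2, 8} are pairwise adjacent, and any tree decomposition puts a clique entirely inside one bag — forcing width ≥ 2. Hence tw(G) = 2 exactly.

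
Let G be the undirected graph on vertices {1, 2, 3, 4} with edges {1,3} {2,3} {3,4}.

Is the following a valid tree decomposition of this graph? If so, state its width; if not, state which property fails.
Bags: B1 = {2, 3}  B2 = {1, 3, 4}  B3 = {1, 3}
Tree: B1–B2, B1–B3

No — bags containing vertex 1 are not connected in the tree.

A tree decomposition must satisfy three properties: every vertex lies in some bag; for every edge, both endpoints lie together in some bag; and for every vertex, the bags containing it form a connected subtree. Here bags containing vertex 1 are not connected in the tree, so the decomposition is invalid.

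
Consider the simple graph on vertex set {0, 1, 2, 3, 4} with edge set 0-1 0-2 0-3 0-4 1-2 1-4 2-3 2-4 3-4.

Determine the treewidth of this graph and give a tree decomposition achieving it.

Each bag holds 4 vertices, so the decomposition has width 3, which upper-bounds the treewidth. For the lower bound, the 4 vertices {0, 1, 2, 4} are pairwise adjacent, and any tree decomposition puts a clique entirely inside one bag — forcing width ≥ 3. Therefore the treewidth is 3.

Treewidth 3.
One such decomposition:
Bags: B1 = {0, 1, 2, 4}  B2 = {0, 2, 3, 4}
Tree: B1–B2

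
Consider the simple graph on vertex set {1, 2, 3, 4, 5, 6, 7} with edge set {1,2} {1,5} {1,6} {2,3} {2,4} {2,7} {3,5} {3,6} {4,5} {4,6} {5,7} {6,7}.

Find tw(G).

A width-3 tree decomposition is:
Bags: B1 = {1, 2, 5, 6}  B2 = {2, 5, 6, 7}  B3 = {2, 4, 5, 6}  B4 = {2, 3, 5, 6}
Tree: B1–B2, B2–B3, B3–B4
Each bag holds 4 vertices, so the decomposition has width 3, which upper-bounds the treewidth. For the lower bound: the 4 vertex sets {1,2}, {5,7}, {6}, {4} are disjoint, each induces a connected subgraph, and every pair is joined by at least one edge of G. Contracting each set to a single vertex therefore yields K_{4} as a minor, and since treewidth is minor-monotone, tw(G) ≥ tw(K_{4}) = 3. Hence tw(G) = 3 exactly.

3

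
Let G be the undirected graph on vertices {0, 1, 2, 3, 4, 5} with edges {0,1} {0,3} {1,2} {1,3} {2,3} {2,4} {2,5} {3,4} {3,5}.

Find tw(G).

A width-2 tree decomposition is:
Bags: B1 = {1, 2, 3}  B2 = {0, 1, 3}  B3 = {2, 3, 5}  B4 = {2, 3, 4}
Tree: B1–B2, B1–B3, B3–B4
Each bag holds 3 vertices, so the decomposition has width 2, which upper-bounds the treewidth. Conversely, {0, 1, 3} is a clique of size 3, and the vertices of any clique must share a bag in every tree decomposition; so some bag has ≥ 3 vertices and tw(G) ≥ 2. The upper and lower bounds meet at 2, so that is the treewidth.

2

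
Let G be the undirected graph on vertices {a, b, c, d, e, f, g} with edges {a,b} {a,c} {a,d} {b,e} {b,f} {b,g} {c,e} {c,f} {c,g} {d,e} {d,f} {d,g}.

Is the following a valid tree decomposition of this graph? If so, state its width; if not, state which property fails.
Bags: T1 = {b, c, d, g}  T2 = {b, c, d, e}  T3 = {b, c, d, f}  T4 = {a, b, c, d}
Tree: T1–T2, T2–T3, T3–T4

Vertex coverage: the bags together contain {a, b, c, d, e, f, g}, the full vertex set. Edge coverage: each edge of G has both endpoints in at least one bag. Running intersection: for every vertex, the bags containing it form a connected subtree. All three properties hold, so this is a valid tree decomposition of width max|bag| − 1 = 3, and hence tw(G) ≤ 3.

Yes; width 3.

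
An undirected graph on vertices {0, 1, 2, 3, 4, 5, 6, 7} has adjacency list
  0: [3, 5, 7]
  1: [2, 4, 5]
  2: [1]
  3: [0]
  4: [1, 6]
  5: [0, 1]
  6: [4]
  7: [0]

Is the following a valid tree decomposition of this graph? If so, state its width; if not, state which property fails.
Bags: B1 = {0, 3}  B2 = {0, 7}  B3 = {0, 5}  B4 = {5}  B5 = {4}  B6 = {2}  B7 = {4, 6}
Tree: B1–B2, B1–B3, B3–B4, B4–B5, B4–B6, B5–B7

No — vertex 1 appears in no bag.

A tree decomposition must satisfy three properties: every vertex lies in some bag; for every edge, both endpoints lie together in some bag; and for every vertex, the bags containing it form a connected subtree. Here vertex 1 appears in no bag, so the decomposition is invalid.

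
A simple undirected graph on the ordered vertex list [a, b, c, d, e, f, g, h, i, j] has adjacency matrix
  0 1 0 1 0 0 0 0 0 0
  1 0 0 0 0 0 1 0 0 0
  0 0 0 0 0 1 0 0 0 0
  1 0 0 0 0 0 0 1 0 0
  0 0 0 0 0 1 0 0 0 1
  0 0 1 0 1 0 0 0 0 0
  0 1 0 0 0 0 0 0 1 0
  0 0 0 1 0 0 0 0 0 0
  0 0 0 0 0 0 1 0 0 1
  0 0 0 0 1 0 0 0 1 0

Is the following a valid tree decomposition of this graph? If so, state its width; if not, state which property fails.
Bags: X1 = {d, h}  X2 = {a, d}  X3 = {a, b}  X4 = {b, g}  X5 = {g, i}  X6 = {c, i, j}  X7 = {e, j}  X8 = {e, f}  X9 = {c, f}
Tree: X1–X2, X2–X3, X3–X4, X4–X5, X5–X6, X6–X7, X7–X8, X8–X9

No — bags containing vertex c are not connected in the tree.

A tree decomposition must satisfy three properties: every vertex lies in some bag; for every edge, both endpoints lie together in some bag; and for every vertex, the bags containing it form a connected subtree. Here bags containing vertex c are not connected in the tree, so the decomposition is invalid.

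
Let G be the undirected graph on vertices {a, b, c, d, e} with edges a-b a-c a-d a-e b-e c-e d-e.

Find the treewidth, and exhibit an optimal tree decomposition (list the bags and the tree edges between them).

Every bag has size at most 3, so the width is 3 − 1 = 2 and tw(G) ≤ 2. On the other hand G contains the 3-clique {a, d, e}. A clique must lie in a single bag of any decomposition, so no decomposition can have width below 2. Therefore the treewidth is 2.

Treewidth 2.
Bags: B1 = {a, c, e}  B2 = {a, b, e}  B3 = {a, d, e}
Tree: B1–B2, B1–B3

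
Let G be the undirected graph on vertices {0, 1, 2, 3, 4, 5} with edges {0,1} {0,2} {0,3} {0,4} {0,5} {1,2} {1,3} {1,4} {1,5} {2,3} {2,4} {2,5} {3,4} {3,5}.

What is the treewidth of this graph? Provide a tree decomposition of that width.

The largest bag has 5 vertices, giving width 4; this decomposition certifies tw(G) ≤ 4. Conversely, {0, 1, 2, 3, 4} is a clique of size 5, and the vertices of any clique must share a bag in every tree decomposition; so some bag has ≥ 5 vertices and tw(G) ≥ 4. Therefore the treewidth is 4.

Treewidth 4.
Bags: B1 = {0, 1, 2, 3, 5}  B2 = {0, 1, 2, 3, 4}
Tree: B1–B2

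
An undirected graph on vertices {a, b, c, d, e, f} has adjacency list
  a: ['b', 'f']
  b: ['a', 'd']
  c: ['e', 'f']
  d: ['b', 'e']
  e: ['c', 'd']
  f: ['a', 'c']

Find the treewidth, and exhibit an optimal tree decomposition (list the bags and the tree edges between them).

Each bag holds 3 vertices, so the decomposition has width 2, which upper-bounds the treewidth. For the lower bound, G contains the cycle d–b–a–f–c–e–d, so G is not a forest; only forests have treewidth ≤ 1, hence tw(G) ≥ 2. Hence tw(G) = 2 exactly.

Treewidth 2.
One such decomposition:
Bags: B1 = {a, b, d}  B2 = {a, d, f}  B3 = {c, d, f}  B4 = {c, d, e}
Tree: B1–B2, B2–B3, B3–B4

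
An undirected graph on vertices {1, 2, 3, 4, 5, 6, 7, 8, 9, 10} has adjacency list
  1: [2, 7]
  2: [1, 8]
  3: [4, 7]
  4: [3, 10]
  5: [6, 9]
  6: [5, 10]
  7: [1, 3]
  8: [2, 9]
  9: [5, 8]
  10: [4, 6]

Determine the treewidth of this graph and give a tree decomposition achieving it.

Treewidth 2.
One such decomposition:
Bags: B1 = {1, 3, 7}  B2 = {1, 2, 3}  B3 = {2, 3, 8}  B4 = {3, 8, 9}  B5 = {3, 5, 9}  B6 = {3, 5, 6}  B7 = {3, 6, 10}  B8 = {3, 4, 10}
Tree: B1–B2, B2–B3, B3–B4, B4–B5, B5–B6, B6–B7, B7–B8

Each bag holds 3 vertices, so the decomposition has width 2, which upper-bounds the treewidth. The edges 3–7–1–2–8–9–5–6–10–4–3 form a cycle, so G is not a tree and its treewidth is at least 2. Combining the bounds, tw(G) = 2.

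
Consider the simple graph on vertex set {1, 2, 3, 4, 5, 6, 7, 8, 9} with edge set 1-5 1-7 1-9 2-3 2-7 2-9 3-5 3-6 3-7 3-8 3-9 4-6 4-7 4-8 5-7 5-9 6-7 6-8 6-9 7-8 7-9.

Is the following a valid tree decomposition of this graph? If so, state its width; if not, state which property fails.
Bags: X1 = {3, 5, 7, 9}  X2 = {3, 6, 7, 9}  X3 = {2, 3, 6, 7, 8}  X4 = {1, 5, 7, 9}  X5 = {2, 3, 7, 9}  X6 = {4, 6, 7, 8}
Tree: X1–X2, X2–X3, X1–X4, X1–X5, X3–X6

No — bags containing vertex 2 are not connected in the tree.

A tree decomposition must satisfy three properties: every vertex lies in some bag; for every edge, both endpoints lie together in some bag; and for every vertex, the bags containing it form a connected subtree. Here bags containing vertex 2 are not connected in the tree, so the decomposition is invalid.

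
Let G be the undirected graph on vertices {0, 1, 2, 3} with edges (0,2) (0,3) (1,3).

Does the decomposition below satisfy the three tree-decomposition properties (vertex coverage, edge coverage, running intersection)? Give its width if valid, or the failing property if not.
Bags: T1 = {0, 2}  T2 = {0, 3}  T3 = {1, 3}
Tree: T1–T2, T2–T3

Yes; width 1.

Vertex coverage: the bags together contain {0, 1, 2, 3}, the full vertex set. Edge coverage: each edge of G has both endpoints in at least one bag. Running intersection: for every vertex, the bags containing it form a connected subtree. All three properties hold, so this is a valid tree decomposition of width max|bag| − 1 = 1, and hence tw(G) ≤ 1.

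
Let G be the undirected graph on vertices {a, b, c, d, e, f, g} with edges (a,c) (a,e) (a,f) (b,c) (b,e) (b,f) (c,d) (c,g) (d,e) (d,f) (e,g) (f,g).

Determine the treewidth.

A width-3 tree decomposition is:
Bags: B1 = {c, d, e, f}  B2 = {a, c, e, f}  B3 = {c, e, f, g}  B4 = {b, c, e, f}
Tree: B1–B2, B2–B3, B3–B4
Every bag has size at most 4, so the width is 4 − 1 = 3 and tw(G) ≤ 3. For the lower bound: the 4 vertex sets {c,d}, {a,f}, {e}, {g} are disjoint, each induces a connected subgraph, and every pair is joined by at least one edge of G. Contracting each set to a single vertex therefore yields K_{4} as a minor, and since treewidth is minor-monotone, tw(G) ≥ tw(K_{4}) = 3. Therefore the treewidth is 3.

3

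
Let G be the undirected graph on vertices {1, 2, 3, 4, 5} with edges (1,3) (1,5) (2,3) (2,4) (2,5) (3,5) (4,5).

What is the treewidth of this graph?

2

A width-2 tree decomposition is:
Bags: B1 = {2, 3, 5}  B2 = {1, 3, 5}  B3 = {2, 4, 5}
Tree: B1–B2, B1–B3
Every bag has size at most 3, so the width is 3 − 1 = 2 and tw(G) ≤ 2. For the lower bound, the 3 vertices {1, 3, 5} are pairwise adjacent, and any tree decomposition puts a clique entirely inside one bag — forcing width ≥ 2. The upper and lower bounds meet at 2, so that is the treewidth.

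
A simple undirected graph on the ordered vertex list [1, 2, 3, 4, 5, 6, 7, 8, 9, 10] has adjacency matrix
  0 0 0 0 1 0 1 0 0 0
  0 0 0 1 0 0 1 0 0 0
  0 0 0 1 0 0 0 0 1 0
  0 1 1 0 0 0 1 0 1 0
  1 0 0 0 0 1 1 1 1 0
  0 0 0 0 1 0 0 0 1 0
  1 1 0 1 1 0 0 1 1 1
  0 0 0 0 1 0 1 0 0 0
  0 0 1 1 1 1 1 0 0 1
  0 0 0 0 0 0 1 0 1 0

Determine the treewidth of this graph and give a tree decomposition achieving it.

Treewidth 2.
One optimal decomposition is:
Bags: B1 = {5, 7, 9}  B2 = {4, 7, 9}  B3 = {3, 4, 9}  B4 = {5, 7, 8}  B5 = {1, 5, 7}  B6 = {2, 4, 7}  B7 = {5, 6, 9}  B8 = {7, 9, 10}
Tree: B1–B2, B2–B3, B1–B4, B4–B5, B2–B6, B1–B7, B2–B8

Each bag holds 3 vertices, so the decomposition has width 2, which upper-bounds the treewidth. For the lower bound, the 3 vertices {3, 4, 9} are pairwise adjacent, and any tree decomposition puts a clique entirely inside one bag — forcing width ≥ 2. Hence tw(G) = 2 exactly.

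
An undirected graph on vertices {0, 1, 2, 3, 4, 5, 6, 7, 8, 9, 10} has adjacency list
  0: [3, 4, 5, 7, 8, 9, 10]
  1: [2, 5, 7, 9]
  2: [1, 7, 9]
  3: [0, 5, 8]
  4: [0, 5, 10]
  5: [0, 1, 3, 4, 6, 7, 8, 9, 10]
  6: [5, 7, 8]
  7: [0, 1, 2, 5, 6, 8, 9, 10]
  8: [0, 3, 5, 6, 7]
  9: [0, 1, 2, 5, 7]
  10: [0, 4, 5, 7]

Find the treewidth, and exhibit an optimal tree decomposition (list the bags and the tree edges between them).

Every bag has size at most 4, so the width is 4 − 1 = 3 and tw(G) ≤ 3. For the lower bound, the 4 vertices {1, 2, 7, 9} are pairwise adjacent, and any tree decomposition puts a clique entirely inside one bag — forcing width ≥ 3. Combining the bounds, tw(G) = 3.

Treewidth 3.
Bags: B1 = {0, 5, 7, 10}  B2 = {0, 4, 5, 10}  B3 = {0, 5, 7, 8}  B4 = {0, 5, 7, 9}  B5 = {1, 5, 7, 9}  B6 = {5, 6, 7, 8}  B7 = {1, 2, 7, 9}  B8 = {0, 3, 5, 8}
Tree: B1–B2, B1–B3, B3–B4, B4–B5, B3–B6, B5–B7, B3–B8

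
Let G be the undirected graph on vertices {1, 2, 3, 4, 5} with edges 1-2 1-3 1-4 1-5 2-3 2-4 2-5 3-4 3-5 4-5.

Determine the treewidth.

A width-4 tree decomposition is:
Bags: B1 = {1, 2, 3, 4, 5}
Tree: (single bag)
With just one bag of size 5, the width is 5 − 1 = 4, so tw(G) ≤ 4. Conversely, {1, 2, 3, 4, 5} is a clique of size 5, and the vertices of any clique must share a bag in every tree decomposition; so some bag has ≥ 5 vertices and tw(G) ≥ 4. Hence tw(G) = 4 exactly.

4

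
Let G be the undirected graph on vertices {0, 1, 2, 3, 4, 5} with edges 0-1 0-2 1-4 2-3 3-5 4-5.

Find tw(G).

2

A width-2 tree decomposition is:
Bags: B1 = {0, 2, 3}  B2 = {0, 3, 5}  B3 = {0, 4, 5}  B4 = {0, 1, 4}
Tree: B1–B2, B2–B3, B3–B4
Every bag has size at most 3, so the width is 3 − 1 = 2 and tw(G) ≤ 2. Since 0–2–3–5–4–1–0 is a cycle in G, G is not acyclic. Forests are exactly the graphs of treewidth ≤ 1, so tw(G) ≥ 2. Combining the bounds, tw(G) = 2.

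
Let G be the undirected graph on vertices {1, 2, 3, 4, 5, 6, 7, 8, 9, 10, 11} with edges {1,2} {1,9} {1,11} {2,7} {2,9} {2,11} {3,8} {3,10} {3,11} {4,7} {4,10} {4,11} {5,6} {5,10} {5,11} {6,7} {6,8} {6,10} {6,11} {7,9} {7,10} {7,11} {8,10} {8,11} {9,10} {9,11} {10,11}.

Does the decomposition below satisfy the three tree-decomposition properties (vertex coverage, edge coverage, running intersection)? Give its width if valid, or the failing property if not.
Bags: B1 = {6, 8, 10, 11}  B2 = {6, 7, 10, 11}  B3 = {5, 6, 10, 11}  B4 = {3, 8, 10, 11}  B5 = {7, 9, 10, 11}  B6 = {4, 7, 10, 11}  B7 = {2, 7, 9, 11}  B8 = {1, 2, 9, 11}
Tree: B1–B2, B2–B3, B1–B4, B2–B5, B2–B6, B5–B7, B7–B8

Yes; width 3.

Vertex coverage: the bags together contain {1, 2, 3, 4, 5, 6, 7, 8, 9, 10, 11}, the full vertex set. Edge coverage: each edge of G has both endpoints in at least one bag. Running intersection: for every vertex, the bags containing it form a connected subtree. All three properties hold, so this is a valid tree decomposition of width max|bag| − 1 = 3, and hence tw(G) ≤ 3.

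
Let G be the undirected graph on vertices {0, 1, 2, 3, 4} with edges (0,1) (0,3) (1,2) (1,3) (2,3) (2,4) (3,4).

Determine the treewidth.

2

A width-2 tree decomposition is:
Bags: B1 = {0, 1, 3}  B2 = {1, 2, 3}  B3 = {2, 3, 4}
Tree: B1–B2, B2–B3
Each bag holds 3 vertices, so the decomposition has width 2, which upper-bounds the treewidth. Conversely, {0, 1, 3} is a clique of size 3, and the vertices of any clique must share a bag in every tree decomposition; so some bag has ≥ 3 vertices and tw(G) ≥ 2. Combining the bounds, tw(G) = 2.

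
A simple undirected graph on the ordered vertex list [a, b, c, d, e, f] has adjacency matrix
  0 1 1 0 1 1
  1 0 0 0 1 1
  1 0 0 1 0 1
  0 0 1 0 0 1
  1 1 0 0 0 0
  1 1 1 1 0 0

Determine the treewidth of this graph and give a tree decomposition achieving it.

The largest bag has 3 vertices, giving width 2; this decomposition certifies tw(G) ≤ 2. Conversely, {a, b, e} is a clique of size 3, and the vertices of any clique must share a bag in every tree decomposition; so some bag has ≥ 3 vertices and tw(G) ≥ 2. Combining the bounds, tw(G) = 2.

Treewidth 2.
One optimal decomposition is:
Bags: B1 = {c, d, f}  B2 = {a, c, f}  B3 = {a, b, f}  B4 = {a, b, e}
Tree: B1–B2, B2–B3, B3–B4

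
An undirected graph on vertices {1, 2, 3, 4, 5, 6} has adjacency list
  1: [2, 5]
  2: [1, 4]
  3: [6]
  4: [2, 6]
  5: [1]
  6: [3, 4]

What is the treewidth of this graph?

A width-1 tree decomposition is:
Bags: B1 = {3, 6}  B2 = {4, 6}  B3 = {2, 4}  B4 = {1, 2}  B5 = {1, 5}
Tree: B1–B2, B2–B3, B3–B4, B4–B5
The largest bag has 2 vertices, giving width 1; this decomposition certifies tw(G) ≤ 1. G has an edge, so its treewidth is at least 1. Therefore the treewidth is 1.

1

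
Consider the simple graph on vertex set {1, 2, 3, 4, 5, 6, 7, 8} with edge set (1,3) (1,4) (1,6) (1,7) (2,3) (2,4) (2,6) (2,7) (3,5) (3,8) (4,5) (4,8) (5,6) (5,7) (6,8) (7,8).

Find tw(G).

4

A width-4 tree decomposition is:
Bags: B1 = {3, 4, 6, 7, 8}  B2 = {3, 4, 5, 6, 7}  B3 = {1, 3, 4, 6, 7}  B4 = {2, 3, 4, 6, 7}
Tree: B1–B2, B2–B3, B3–B4
Every bag has size at most 5, so the width is 5 − 1 = 4 and tw(G) ≤ 4. For the lower bound: the 5 vertex sets {3,8}, {4,5}, {1,6}, {7}, {2} are disjoint, each induces a connected subgraph, and every pair is joined by at least one edge of G. Contracting each set to a single vertex therefore yields K_{5} as a minor, and since treewidth is minor-monotone, tw(G) ≥ tw(K_{5}) = 4. The upper and lower bounds meet at 4, so that is the treewidth.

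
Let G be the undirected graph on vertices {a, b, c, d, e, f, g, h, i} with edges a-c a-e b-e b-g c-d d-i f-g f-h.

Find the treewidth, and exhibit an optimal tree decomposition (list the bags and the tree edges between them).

Treewidth 1.
One optimal decomposition is:
Bags: B1 = {f, h}  B2 = {f, g}  B3 = {b, g}  B4 = {b, e}  B5 = {a, e}  B6 = {a, c}  B7 = {c, d}  B8 = {d, i}
Tree: B1–B2, B2–B3, B3–B4, B4–B5, B5–B6, B6–B7, B7–B8

The largest bag has 2 vertices, giving width 1; this decomposition certifies tw(G) ≤ 1. Since G has at least one edge (e.g. h–f), it is not an edgeless graph, so tw(G) ≥ 1. The upper and lower bounds meet at 1, so that is the treewidth.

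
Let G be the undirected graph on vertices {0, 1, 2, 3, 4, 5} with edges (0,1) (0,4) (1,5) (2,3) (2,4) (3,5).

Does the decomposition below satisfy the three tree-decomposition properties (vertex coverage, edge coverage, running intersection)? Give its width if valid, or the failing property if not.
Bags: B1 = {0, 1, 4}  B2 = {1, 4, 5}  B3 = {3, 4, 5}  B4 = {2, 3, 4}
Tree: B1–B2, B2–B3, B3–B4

Checking the three conditions: (i) the bags cover all of {0, 1, 2, 3, 4, 5}; (ii) for each edge, some bag contains both endpoints; (iii) the bags containing any fixed vertex form a subtree. All hold, so the decomposition is valid with width 3 − 1 = 2.

Yes; width 2.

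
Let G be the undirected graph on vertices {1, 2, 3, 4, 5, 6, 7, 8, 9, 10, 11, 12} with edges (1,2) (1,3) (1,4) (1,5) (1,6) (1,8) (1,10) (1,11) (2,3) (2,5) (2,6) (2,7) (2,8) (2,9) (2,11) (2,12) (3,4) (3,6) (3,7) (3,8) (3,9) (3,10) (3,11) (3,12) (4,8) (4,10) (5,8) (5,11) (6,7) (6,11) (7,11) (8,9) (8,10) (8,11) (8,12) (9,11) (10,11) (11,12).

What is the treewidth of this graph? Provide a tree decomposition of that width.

Treewidth 4.
One such decomposition:
Bags: B1 = {1, 2, 3, 8, 11}  B2 = {2, 3, 8, 9, 11}  B3 = {1, 2, 3, 6, 11}  B4 = {1, 2, 5, 8, 11}  B5 = {2, 3, 6, 7, 11}  B6 = {2, 3, 8, 11, 12}  B7 = {1, 3, 8, 10, 11}  B8 = {1, 3, 4, 8, 10}
Tree: B1–B2, B1–B3, B1–B4, B3–B5, B2–B6, B1–B7, B7–B8

The largest bag has 5 vertices, giving width 4; this decomposition certifies tw(G) ≤ 4. Conversely, {1, 2, 3, 8, 11} is a clique of size 5, and the vertices of any clique must share a bag in every tree decomposition; so some bag has ≥ 5 vertices and tw(G) ≥ 4. The upper and lower bounds meet at 4, so that is the treewidth.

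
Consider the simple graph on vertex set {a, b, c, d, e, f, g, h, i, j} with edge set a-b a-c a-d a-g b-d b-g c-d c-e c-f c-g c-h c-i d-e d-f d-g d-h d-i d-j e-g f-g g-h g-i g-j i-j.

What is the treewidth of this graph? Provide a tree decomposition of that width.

Every bag has size at most 4, so the width is 4 − 1 = 3 and tw(G) ≤ 3. Conversely, {d, g, i, j} is a clique of size 4, and the vertices of any clique must share a bag in every tree decomposition; so some bag has ≥ 4 vertices and tw(G) ≥ 3. Hence tw(G) = 3 exactly.

Treewidth 3.
One such decomposition:
Bags: B1 = {c, d, g, h}  B2 = {a, c, d, g}  B3 = {c, d, e, g}  B4 = {a, b, d, g}  B5 = {c, d, f, g}  B6 = {c, d, g, i}  B7 = {d, g, i, j}
Tree: B1–B2, B1–B3, B2–B4, B3–B5, B5–B6, B6–B7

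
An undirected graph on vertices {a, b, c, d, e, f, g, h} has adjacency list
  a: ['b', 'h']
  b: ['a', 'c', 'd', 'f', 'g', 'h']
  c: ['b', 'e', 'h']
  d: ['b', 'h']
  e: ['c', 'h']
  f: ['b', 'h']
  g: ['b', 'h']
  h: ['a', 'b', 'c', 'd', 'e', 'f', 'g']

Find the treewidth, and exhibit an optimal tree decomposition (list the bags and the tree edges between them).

Treewidth 2.
One optimal decomposition is:
Bags: B1 = {a, b, h}  B2 = {b, c, h}  B3 = {b, f, h}  B4 = {c, e, h}  B5 = {b, g, h}  B6 = {b, d, h}
Tree: B1–B2, B1–B3, B2–B4, B2–B5, B3–B6

Each bag holds 3 vertices, so the decomposition has width 2, which upper-bounds the treewidth. On the other hand G contains the 3-clique {c, e, h}. A clique must lie in a single bag of any decomposition, so no decomposition can have width below 2. Therefore the treewidth is 2.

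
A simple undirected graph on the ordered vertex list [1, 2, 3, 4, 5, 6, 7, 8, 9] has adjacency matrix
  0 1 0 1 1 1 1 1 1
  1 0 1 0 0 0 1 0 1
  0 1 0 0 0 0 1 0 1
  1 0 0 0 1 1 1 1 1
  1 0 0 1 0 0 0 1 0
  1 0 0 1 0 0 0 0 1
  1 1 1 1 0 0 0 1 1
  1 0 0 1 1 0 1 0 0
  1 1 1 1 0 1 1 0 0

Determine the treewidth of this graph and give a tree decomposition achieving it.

The largest bag has 4 vertices, giving width 3; this decomposition certifies tw(G) ≤ 3. Conversely, {1, 2, 7, 9} is a clique of size 4, and the vertices of any clique must share a bag in every tree decomposition; so some bag has ≥ 4 vertices and tw(G) ≥ 3. The upper and lower bounds meet at 3, so that is the treewidth.

Treewidth 3.
One optimal decomposition is:
Bags: B1 = {1, 4, 7, 9}  B2 = {1, 4, 7, 8}  B3 = {1, 2, 7, 9}  B4 = {1, 4, 5, 8}  B5 = {1, 4, 6, 9}  B6 = {2, 3, 7, 9}
Tree: B1–B2, B1–B3, B2–B4, B1–B5, B3–B6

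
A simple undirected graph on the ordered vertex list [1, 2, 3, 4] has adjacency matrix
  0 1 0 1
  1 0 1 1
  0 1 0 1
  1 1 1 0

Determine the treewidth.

A width-2 tree decomposition is:
Bags: B1 = {2, 3, 4}  B2 = {1, 2, 4}
Tree: B1–B2
The largest bag has 3 vertices, giving width 2; this decomposition certifies tw(G) ≤ 2. Conversely, {1, 2, 4} is a clique of size 3, and the vertices of any clique must share a bag in every tree decomposition; so some bag has ≥ 3 vertices and tw(G) ≥ 2. Combining the bounds, tw(G) = 2.

2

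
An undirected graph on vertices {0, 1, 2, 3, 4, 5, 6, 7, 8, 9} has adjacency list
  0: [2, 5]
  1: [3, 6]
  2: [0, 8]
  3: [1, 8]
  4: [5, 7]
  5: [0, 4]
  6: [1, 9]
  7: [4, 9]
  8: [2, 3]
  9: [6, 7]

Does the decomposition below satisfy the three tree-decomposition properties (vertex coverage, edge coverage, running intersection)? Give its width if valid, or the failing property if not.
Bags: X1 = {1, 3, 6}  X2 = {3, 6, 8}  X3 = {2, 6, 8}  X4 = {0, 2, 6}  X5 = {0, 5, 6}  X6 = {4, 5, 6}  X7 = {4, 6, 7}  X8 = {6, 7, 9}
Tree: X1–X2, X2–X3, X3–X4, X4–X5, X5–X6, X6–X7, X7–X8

Yes; width 2.

Every vertex of G appears in some bag (union = {0, 1, 2, 3, 4, 5, 6, 7, 8, 9}); every edge is covered by a bag; and for each vertex v the set of bags containing v is connected in the bag tree. The decomposition is therefore valid. The largest bag has 3 vertices, so the width is 2.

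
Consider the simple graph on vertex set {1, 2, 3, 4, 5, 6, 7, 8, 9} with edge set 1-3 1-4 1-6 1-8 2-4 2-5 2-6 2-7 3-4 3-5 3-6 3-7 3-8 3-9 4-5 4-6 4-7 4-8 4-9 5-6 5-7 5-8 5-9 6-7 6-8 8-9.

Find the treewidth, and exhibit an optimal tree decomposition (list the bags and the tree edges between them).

Each bag holds 5 vertices, so the decomposition has width 4, which upper-bounds the treewidth. For the lower bound, the 5 vertices {2, 4, 5, 6, 7} are pairwise adjacent, and any tree decomposition puts a clique entirely inside one bag — forcing width ≥ 4. Hence tw(G) = 4 exactly.

Treewidth 4.
One optimal decomposition is:
Bags: B1 = {3, 4, 5, 6, 8}  B2 = {3, 4, 5, 8, 9}  B3 = {3, 4, 5, 6, 7}  B4 = {1, 3, 4, 6, 8}  B5 = {2, 4, 5, 6, 7}
Tree: B1–B2, B1–B3, B1–B4, B3–B5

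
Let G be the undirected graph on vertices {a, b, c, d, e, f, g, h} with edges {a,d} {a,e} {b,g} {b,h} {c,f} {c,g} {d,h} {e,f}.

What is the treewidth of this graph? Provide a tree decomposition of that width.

Every bag has size at most 3, so the width is 3 − 1 = 2 and tw(G) ≤ 2. For the lower bound, G contains the cycle h–b–g–c–f–e–a–d–h, so G is not a forest; only forests have treewidth ≤ 1, hence tw(G) ≥ 2. The upper and lower bounds meet at 2, so that is the treewidth.

Treewidth 2.
Bags: B1 = {b, g, h}  B2 = {c, g, h}  B3 = {c, f, h}  B4 = {e, f, h}  B5 = {a, e, h}  B6 = {a, d, h}
Tree: B1–B2, B2–B3, B3–B4, B4–B5, B5–B6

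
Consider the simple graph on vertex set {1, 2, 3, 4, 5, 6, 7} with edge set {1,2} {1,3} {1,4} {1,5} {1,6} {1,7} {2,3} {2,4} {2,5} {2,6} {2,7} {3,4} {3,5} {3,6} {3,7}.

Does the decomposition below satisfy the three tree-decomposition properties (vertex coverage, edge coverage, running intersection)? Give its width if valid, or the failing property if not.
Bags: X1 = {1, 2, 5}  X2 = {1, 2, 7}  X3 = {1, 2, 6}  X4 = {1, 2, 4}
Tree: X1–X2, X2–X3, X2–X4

No — vertex 3 appears in no bag.

A tree decomposition must satisfy three properties: every vertex lies in some bag; for every edge, both endpoints lie together in some bag; and for every vertex, the bags containing it form a connected subtree. Here vertex 3 appears in no bag, so the decomposition is invalid.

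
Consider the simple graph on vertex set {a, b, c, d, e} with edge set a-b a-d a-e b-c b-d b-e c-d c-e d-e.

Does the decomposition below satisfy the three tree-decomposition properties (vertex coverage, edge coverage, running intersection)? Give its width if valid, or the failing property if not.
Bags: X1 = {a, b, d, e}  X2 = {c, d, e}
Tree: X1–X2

No — edge (b,c) lies in no bag.

A tree decomposition must satisfy three properties: every vertex lies in some bag; for every edge, both endpoints lie together in some bag; and for every vertex, the bags containing it form a connected subtree. Here edge (b,c) lies in no bag, so the decomposition is invalid.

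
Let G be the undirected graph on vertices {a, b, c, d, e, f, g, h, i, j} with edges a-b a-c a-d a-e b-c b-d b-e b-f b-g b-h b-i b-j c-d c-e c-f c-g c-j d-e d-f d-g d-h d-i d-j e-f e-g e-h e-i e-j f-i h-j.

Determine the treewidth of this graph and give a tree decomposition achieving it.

Every bag has size at most 5, so the width is 5 − 1 = 4 and tw(G) ≤ 4. On the other hand G contains the 5-clique {b, d, e, h, j}. A clique must lie in a single bag of any decomposition, so no decomposition can have width below 4. The upper and lower bounds meet at 4, so that is the treewidth.

Treewidth 4.
One such decomposition:
Bags: B1 = {b, c, d, e, g}  B2 = {b, c, d, e, j}  B3 = {b, d, e, h, j}  B4 = {b, c, d, e, f}  B5 = {b, d, e, f, i}  B6 = {a, b, c, d, e}
Tree: B1–B2, B2–B3, B2–B4, B4–B5, B1–B6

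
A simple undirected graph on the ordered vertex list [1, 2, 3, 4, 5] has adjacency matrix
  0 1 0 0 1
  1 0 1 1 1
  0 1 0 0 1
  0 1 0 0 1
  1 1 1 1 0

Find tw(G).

A width-2 tree decomposition is:
Bags: B1 = {2, 3, 5}  B2 = {2, 4, 5}  B3 = {1, 2, 5}
Tree: B1–B2, B1–B3
Each bag holds 3 vertices, so the decomposition has width 2, which upper-bounds the treewidth. For the lower bound, the 3 vertices {1, 2, 5} are pairwise adjacent, and any tree decomposition puts a clique entirely inside one bag — forcing width ≥ 2. Combining the bounds, tw(G) = 2.

2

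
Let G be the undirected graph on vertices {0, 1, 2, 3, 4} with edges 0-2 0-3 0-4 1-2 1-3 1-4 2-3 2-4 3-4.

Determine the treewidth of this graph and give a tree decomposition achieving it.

Treewidth 3.
One optimal decomposition is:
Bags: B1 = {1, 2, 3, 4}  B2 = {0, 2, 3, 4}
Tree: B1–B2

Each bag holds 4 vertices, so the decomposition has width 3, which upper-bounds the treewidth. On the other hand G contains the 4-clique {0, 2, 3, 4}. A clique must lie in a single bag of any decomposition, so no decomposition can have width below 3. Therefore the treewidth is 3.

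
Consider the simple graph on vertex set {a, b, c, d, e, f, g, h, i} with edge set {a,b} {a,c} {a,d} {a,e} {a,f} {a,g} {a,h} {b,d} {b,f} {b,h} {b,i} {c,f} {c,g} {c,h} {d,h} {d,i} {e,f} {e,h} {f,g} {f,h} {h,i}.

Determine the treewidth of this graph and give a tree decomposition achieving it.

Every bag has size at most 4, so the width is 4 − 1 = 3 and tw(G) ≤ 3. On the other hand G contains the 4-clique {a, c, f, g}. A clique must lie in a single bag of any decomposition, so no decomposition can have width below 3. Hence tw(G) = 3 exactly.

Treewidth 3.
One optimal decomposition is:
Bags: B1 = {a, e, f, h}  B2 = {a, c, f, h}  B3 = {a, c, f, g}  B4 = {a, b, f, h}  B5 = {a, b, d, h}  B6 = {b, d, h, i}
Tree: B1–B2, B2–B3, B2–B4, B4–B5, B5–B6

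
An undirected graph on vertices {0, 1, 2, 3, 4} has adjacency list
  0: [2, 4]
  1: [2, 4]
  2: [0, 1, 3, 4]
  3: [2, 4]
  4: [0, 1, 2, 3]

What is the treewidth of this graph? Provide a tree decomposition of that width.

Every bag has size at most 3, so the width is 3 − 1 = 2 and tw(G) ≤ 2. Conversely, {0, 2, 4} is a clique of size 3, and the vertices of any clique must share a bag in every tree decomposition; so some bag has ≥ 3 vertices and tw(G) ≥ 2. Hence tw(G) = 2 exactly.

Treewidth 2.
One such decomposition:
Bags: B1 = {1, 2, 4}  B2 = {2, 3, 4}  B3 = {0, 2, 4}
Tree: B1–B2, B1–B3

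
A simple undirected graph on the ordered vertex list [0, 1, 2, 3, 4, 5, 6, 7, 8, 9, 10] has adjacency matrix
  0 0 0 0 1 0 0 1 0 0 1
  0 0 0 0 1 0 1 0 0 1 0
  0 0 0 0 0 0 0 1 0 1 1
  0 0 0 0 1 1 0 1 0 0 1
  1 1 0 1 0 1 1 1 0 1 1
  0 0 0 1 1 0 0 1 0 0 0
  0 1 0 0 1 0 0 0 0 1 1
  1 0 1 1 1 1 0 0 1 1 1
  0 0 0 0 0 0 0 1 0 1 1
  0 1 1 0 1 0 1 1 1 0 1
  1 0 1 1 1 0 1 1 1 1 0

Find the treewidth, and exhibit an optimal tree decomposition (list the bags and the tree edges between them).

Every bag has size at most 4, so the width is 4 − 1 = 3 and tw(G) ≤ 3. On the other hand G contains the 4-clique {7, 8, 9, 10}. A clique must lie in a single bag of any decomposition, so no decomposition can have width below 3. Combining the bounds, tw(G) = 3.

Treewidth 3.
Bags: B1 = {0, 4, 7, 10}  B2 = {3, 4, 7, 10}  B3 = {4, 7, 9, 10}  B4 = {4, 6, 9, 10}  B5 = {3, 4, 5, 7}  B6 = {7, 8, 9, 10}  B7 = {1, 4, 6, 9}  B8 = {2, 7, 9, 10}
Tree: B1–B2, B2–B3, B3–B4, B2–B5, B3–B6, B4–B7, B6–B8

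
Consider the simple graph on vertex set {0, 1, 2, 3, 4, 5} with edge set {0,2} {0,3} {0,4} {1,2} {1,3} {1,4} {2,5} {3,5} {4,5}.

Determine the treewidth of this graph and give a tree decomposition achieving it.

Treewidth 3.
One such decomposition:
Bags: B1 = {2, 3, 4, 5}  B2 = {0, 2, 3, 4}  B3 = {1, 2, 3, 4}
Tree: B1–B2, B2–B3

The largest bag has 4 vertices, giving width 3; this decomposition certifies tw(G) ≤ 3. For the lower bound: the 4 vertex sets {3,5}, {0,4}, {2}, {1} are disjoint, each induces a connected subgraph, and every pair is joined by at least one edge of G. Contracting each set to a single vertex therefore yields K_{4} as a minor, and since treewidth is minor-monotone, tw(G) ≥ tw(K_{4}) = 3. The upper and lower bounds meet at 3, so that is the treewidth.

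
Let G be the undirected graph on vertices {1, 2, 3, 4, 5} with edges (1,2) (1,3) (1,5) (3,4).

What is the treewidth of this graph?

A width-1 tree decomposition is:
Bags: B1 = {1, 5}  B2 = {1, 3}  B3 = {3, 4}  B4 = {1, 2}
Tree: B1–B2, B2–B3, B1–B4
Each bag holds 2 vertices, so the decomposition has width 1, which upper-bounds the treewidth. Any graph with an edge has treewidth ≥ 1, and G has the edge 1–5. Therefore the treewidth is 1.

1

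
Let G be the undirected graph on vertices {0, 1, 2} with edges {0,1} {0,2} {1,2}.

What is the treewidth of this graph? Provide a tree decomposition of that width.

With just one bag of size 3, the width is 3 − 1 = 2, so tw(G) ≤ 2. Conversely, {0, 1, 2} is a clique of size 3, and the vertices of any clique must share a bag in every tree decomposition; so some bag has ≥ 3 vertices and tw(G) ≥ 2. The upper and lower bounds meet at 2, so that is the treewidth.

Treewidth 2.
One optimal decomposition is:
Bags: B1 = {0, 1, 2}
Tree: (single bag)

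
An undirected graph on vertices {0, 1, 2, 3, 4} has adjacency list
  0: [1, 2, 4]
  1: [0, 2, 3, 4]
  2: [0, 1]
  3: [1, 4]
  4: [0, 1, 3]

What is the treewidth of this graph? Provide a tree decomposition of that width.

Treewidth 2.
One optimal decomposition is:
Bags: B1 = {0, 1, 2}  B2 = {0, 1, 4}  B3 = {1, 3, 4}
Tree: B1–B2, B2–B3

Each bag holds 3 vertices, so the decomposition has width 2, which upper-bounds the treewidth. For the lower bound, the 3 vertices {0, 1, 2} are pairwise adjacent, and any tree decomposition puts a clique entirely inside one bag — forcing width ≥ 2. The upper and lower bounds meet at 2, so that is the treewidth.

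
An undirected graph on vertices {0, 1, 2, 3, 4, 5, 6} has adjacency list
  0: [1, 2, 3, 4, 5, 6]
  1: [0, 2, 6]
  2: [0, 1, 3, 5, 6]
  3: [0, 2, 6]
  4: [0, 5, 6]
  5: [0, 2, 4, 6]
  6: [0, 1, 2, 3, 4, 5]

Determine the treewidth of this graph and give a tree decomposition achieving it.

Treewidth 3.
One optimal decomposition is:
Bags: B1 = {0, 1, 2, 6}  B2 = {0, 2, 3, 6}  B3 = {0, 2, 5, 6}  B4 = {0, 4, 5, 6}
Tree: B1–B2, B1–B3, B3–B4

Every bag has size at most 4, so the width is 4 − 1 = 3 and tw(G) ≤ 3. For the lower bound, the 4 vertices {0, 1, 2, 6} are pairwise adjacent, and any tree decomposition puts a clique entirely inside one bag — forcing width ≥ 3. Therefore the treewidth is 3.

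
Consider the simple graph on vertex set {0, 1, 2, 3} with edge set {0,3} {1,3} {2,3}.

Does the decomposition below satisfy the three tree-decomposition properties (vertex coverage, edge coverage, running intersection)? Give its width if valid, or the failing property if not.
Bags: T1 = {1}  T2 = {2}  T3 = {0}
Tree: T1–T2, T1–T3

A tree decomposition must satisfy three properties: every vertex lies in some bag; for every edge, both endpoints lie together in some bag; and for every vertex, the bags containing it form a connected subtree. Here vertex 3 appears in no bag, so the decomposition is invalid.

No — vertex 3 appears in no bag.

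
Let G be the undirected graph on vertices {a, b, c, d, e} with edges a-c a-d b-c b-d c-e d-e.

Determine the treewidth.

A width-2 tree decomposition is:
Bags: B1 = {a, c, d}  B2 = {b, c, d}  B3 = {c, d, e}
Tree: B1–B2, B2–B3
Every bag has size at most 3, so the width is 3 − 1 = 2 and tw(G) ≤ 2. Since a–c–b–d–a is a cycle in G, G is not acyclic. Forests are exactly the graphs of treewidth ≤ 1, so tw(G) ≥ 2. The upper and lower bounds meet at 2, so that is the treewidth.

2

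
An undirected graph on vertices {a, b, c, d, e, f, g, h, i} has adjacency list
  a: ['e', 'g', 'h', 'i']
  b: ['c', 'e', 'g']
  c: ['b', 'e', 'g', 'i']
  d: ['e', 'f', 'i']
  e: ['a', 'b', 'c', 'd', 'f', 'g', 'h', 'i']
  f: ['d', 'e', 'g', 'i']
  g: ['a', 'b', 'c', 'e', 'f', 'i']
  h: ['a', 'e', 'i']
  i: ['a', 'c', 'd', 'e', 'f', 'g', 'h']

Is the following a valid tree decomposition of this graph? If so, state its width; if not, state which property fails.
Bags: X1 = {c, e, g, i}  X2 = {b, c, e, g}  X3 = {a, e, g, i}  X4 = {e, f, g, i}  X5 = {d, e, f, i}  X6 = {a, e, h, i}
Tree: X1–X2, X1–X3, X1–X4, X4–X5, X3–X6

Checking the three conditions: (i) the bags cover all of {a, b, c, d, e, f, g, h, i}; (ii) for each edge, some bag contains both endpoints; (iii) the bags containing any fixed vertex form a subtree. All hold, so the decomposition is valid with width 4 − 1 = 3.

Yes; width 3.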